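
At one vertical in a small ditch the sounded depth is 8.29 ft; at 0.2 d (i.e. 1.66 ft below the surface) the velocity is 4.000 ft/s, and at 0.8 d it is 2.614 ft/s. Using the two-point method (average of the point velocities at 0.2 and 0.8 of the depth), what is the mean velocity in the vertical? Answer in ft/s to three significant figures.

v̄ = (4.000 + 2.614) / 2 = 3.307 ft/s

3.31 ft/s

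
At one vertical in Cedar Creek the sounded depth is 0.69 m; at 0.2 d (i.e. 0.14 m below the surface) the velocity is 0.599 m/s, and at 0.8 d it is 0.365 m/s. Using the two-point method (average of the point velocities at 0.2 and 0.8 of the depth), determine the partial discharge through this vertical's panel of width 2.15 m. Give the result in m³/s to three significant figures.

v̄ = (0.599 + 0.365) / 2 = 0.4820 m/s
q = v̄ × d × w = 0.4820 × 0.69 × 2.15 = 0.7150 m³/s

0.715 m³/s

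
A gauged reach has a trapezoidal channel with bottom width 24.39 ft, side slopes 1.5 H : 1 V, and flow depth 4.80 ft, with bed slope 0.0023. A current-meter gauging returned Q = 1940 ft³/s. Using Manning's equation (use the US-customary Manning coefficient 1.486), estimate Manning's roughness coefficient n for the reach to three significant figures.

0.0132

A = (b + z·y)·y = (24.39 + 1.5×4.80)×4.80 = 151.6 ft²
P = b + 2y√(1+z²) = 24.39 + 2×4.80×√(1+1.5²) = 41.70 ft
R = A/P = 151.6/41.70 = 3.637 ft
n = (1.486/Q)·A·R^(2/3)·S^(1/2) = (1.486/1940) × 151.6 × 2.365 × 0.04796 = 0.01317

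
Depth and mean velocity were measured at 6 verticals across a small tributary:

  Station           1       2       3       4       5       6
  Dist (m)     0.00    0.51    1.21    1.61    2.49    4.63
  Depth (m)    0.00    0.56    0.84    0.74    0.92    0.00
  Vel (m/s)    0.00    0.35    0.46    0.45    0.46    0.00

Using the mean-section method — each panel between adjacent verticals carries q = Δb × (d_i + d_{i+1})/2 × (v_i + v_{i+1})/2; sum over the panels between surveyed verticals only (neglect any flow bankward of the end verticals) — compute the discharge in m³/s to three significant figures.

0.926 m³/s

Panel 1-2: Δb = 0.51 m, d̄ = (0.00+0.56)/2 = 0.28, v̄ = (0.00+0.35)/2 = 0.175 → q = 0.51×0.28×0.175 = 0.02499 m³/s
Panel 2-3: Δb = 0.7 m, d̄ = (0.56+0.84)/2 = 0.7, v̄ = (0.35+0.46)/2 = 0.405 → q = 0.7×0.7×0.405 = 0.1985 m³/s
Panel 3-4: Δb = 0.4 m, d̄ = (0.84+0.74)/2 = 0.79, v̄ = (0.46+0.45)/2 = 0.455 → q = 0.4×0.79×0.455 = 0.1438 m³/s
Panel 4-5: Δb = 0.88 m, d̄ = (0.74+0.92)/2 = 0.83, v̄ = (0.45+0.46)/2 = 0.455 → q = 0.88×0.83×0.455 = 0.3323 m³/s
Panel 5-6: Δb = 2.14 m, d̄ = (0.92+0.00)/2 = 0.46, v̄ = (0.46+0.00)/2 = 0.23 → q = 2.14×0.46×0.23 = 0.2264 m³/s
Q = Σ q = 0.9260 m³/s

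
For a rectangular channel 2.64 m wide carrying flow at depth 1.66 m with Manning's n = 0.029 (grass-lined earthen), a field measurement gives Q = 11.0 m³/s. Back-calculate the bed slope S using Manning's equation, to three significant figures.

0.00798

A = b·y = 2.64 × 1.66 = 4.382 m²
P = b + 2y = 2.64 + 2×1.66 = 5.960 m
R = A/P = 4.382/5.960 = 0.7353 m
S = (Q·n / (1·A·R^(2/3)))² = (11.0×0.029 / (1×4.382×0.8147))² = 0.007984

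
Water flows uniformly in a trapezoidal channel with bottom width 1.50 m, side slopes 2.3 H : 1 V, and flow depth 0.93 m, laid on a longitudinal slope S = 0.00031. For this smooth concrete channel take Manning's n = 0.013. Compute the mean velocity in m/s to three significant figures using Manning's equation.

A = (b + z·y)·y = (1.50 + 2.3×0.93)×0.93 = 3.384 m²
P = b + 2y√(1+z²) = 1.50 + 2×0.93×√(1+2.3²) = 6.165 m
R = A/P = 3.384/6.165 = 0.5490 m
Q = (1/n)·A·R^(2/3)·S^(1/2) = (1/0.013) × 3.384 × 0.5490^(2/3) × 0.00031^(1/2) = 3.073 m³/s
V = Q/A = 3.073/3.384 = 0.9080 m/s

0.908 m/s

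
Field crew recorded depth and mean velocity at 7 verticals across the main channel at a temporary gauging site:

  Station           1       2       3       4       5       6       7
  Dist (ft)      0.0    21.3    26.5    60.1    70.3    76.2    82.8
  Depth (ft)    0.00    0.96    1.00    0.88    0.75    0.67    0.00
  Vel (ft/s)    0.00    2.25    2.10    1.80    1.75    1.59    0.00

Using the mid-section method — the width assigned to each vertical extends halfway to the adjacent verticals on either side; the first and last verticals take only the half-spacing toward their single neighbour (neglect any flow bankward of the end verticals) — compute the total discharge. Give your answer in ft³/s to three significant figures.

121 ft³/s

w_2 = (26.5 − 0.0)/2 = 13.25 ft; q_2 = 2.25 × 0.96 × 13.25 = 28.62 ft³/s
w_3 = (60.1 − 21.3)/2 = 19.4 ft; q_3 = 2.10 × 1.00 × 19.4 = 40.74 ft³/s
w_4 = (70.3 − 26.5)/2 = 21.9 ft; q_4 = 1.80 × 0.88 × 21.9 = 34.69 ft³/s
w_5 = (76.2 − 60.1)/2 = 8.05 ft; q_5 = 1.75 × 0.75 × 8.05 = 10.57 ft³/s
w_6 = (82.8 − 70.3)/2 = 6.25 ft; q_6 = 1.59 × 0.67 × 6.25 = 6.658 ft³/s
Stations 1, 7 contribute zero (depth or velocity is 0).
Q = Σ qᵢ = 121.3 ft³/s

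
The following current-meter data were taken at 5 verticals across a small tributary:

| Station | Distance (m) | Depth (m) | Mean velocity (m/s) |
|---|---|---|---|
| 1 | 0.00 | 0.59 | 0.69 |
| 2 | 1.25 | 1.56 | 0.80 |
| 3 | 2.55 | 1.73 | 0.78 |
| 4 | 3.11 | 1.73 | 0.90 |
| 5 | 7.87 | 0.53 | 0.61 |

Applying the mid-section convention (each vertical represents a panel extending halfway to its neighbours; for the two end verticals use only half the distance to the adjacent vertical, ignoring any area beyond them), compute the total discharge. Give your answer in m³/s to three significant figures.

8.01 m³/s

w_1 = (1.25 − 0.00)/2 = 0.625 m; q_1 = 0.69 × 0.59 × 0.625 = 0.2544 m³/s
w_2 = (2.55 − 0.00)/2 = 1.275 m; q_2 = 0.80 × 1.56 × 1.275 = 1.591 m³/s
w_3 = (3.11 − 1.25)/2 = 0.93 m; q_3 = 0.78 × 1.73 × 0.93 = 1.255 m³/s
w_4 = (7.87 − 2.55)/2 = 2.66 m; q_4 = 0.90 × 1.73 × 2.66 = 4.142 m³/s
w_5 = (7.87 − 3.11)/2 = 2.38 m; q_5 = 0.61 × 0.53 × 2.38 = 0.7695 m³/s
Q = Σ qᵢ = 8.012 m³/s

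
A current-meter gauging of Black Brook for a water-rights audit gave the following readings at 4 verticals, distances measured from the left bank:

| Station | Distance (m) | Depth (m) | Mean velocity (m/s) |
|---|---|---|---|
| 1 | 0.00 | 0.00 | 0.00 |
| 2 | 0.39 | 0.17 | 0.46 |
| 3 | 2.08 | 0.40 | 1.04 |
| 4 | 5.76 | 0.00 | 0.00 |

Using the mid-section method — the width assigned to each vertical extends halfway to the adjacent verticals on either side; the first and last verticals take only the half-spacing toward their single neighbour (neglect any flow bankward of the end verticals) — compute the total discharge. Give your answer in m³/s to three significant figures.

w_2 = (2.08 − 0.00)/2 = 1.04 m; q_2 = 0.46 × 0.17 × 1.04 = 0.08133 m³/s
w_3 = (5.76 − 0.39)/2 = 2.685 m; q_3 = 1.04 × 0.40 × 2.685 = 1.117 m³/s
Stations 1, 4 contribute zero (depth or velocity is 0).
Q = Σ qᵢ = 1.198 m³/s

1.20 m³/s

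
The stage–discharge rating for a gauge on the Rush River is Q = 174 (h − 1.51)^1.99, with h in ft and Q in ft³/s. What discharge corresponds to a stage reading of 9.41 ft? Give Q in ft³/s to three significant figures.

10600 ft³/s

Q = 174 × (9.41 − 1.51)^1.99 = 174 × 7.9^1.99 = 10640 ft³/s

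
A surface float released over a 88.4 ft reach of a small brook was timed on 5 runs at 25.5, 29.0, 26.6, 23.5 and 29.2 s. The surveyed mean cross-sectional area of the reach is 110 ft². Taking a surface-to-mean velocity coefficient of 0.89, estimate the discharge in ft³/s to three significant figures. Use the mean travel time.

t̄ = (25.5 + 29.0 + 26.6 + 23.5 + 29.2) / 5 = 26.76 s
v_surface = L / t̄ = 88.4 / 26.76 = 3.303 ft/s
v_mean = 0.89 × 3.303 = 2.940 ft/s
Q = A × v_mean = 110 × 2.940 = 323.4 ft³/s

323 ft³/s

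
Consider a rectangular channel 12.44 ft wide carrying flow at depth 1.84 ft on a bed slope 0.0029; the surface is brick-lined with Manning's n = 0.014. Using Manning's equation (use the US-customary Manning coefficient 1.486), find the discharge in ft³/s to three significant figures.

165 ft³/s

A = b·y = 12.44 × 1.84 = 22.89 ft²
P = b + 2y = 12.44 + 2×1.84 = 16.12 ft
R = A/P = 22.89/16.12 = 1.420 ft
Q = (1.486/n)·A·R^(2/3)·S^(1/2) = (1.486/0.014) × 22.89 × 1.420^(2/3) × 0.0029^(1/2) = 165.3 ft³/s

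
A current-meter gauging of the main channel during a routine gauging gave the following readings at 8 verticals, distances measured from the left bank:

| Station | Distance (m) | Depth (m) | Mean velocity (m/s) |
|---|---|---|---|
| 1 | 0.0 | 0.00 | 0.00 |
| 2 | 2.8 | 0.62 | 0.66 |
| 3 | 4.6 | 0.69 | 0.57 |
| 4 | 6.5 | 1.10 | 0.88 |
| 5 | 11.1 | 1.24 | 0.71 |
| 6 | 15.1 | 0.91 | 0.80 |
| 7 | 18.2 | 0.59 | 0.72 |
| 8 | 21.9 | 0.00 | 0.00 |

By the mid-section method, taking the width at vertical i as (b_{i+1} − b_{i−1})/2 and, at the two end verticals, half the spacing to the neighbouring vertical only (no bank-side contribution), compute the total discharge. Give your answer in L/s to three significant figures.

w_2 = (4.6 − 0.0)/2 = 2.3 m; q_2 = 0.66 × 0.62 × 2.3 = 0.9412 m³/s
w_3 = (6.5 − 2.8)/2 = 1.85 m; q_3 = 0.57 × 0.69 × 1.85 = 0.7276 m³/s
w_4 = (11.1 − 4.6)/2 = 3.25 m; q_4 = 0.88 × 1.10 × 3.25 = 3.146 m³/s
w_5 = (15.1 − 6.5)/2 = 4.3 m; q_5 = 0.71 × 1.24 × 4.3 = 3.786 m³/s
w_6 = (18.2 − 11.1)/2 = 3.55 m; q_6 = 0.80 × 0.91 × 3.55 = 2.584 m³/s
w_7 = (21.9 − 15.1)/2 = 3.4 m; q_7 = 0.72 × 0.59 × 3.4 = 1.444 m³/s
Stations 1, 8 contribute zero (depth or velocity is 0).
Q = Σ qᵢ = 12.63 m³/s
= 12.63 × 1000 = 12630 L/s

12600 L/s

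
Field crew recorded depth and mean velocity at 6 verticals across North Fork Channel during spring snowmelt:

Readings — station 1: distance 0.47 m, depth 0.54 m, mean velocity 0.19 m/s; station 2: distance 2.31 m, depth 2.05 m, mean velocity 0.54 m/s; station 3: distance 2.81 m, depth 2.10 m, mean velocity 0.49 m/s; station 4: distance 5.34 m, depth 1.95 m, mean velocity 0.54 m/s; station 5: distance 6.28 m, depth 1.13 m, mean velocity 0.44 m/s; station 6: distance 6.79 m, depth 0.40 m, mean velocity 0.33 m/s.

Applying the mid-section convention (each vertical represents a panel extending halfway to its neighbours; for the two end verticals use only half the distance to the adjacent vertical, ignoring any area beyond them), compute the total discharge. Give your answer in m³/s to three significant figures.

w_1 = (2.31 − 0.47)/2 = 0.92 m; q_1 = 0.19 × 0.54 × 0.92 = 0.09439 m³/s
w_2 = (2.81 − 0.47)/2 = 1.17 m; q_2 = 0.54 × 2.05 × 1.17 = 1.295 m³/s
w_3 = (5.34 − 2.31)/2 = 1.515 m; q_3 = 0.49 × 2.10 × 1.515 = 1.559 m³/s
w_4 = (6.28 − 2.81)/2 = 1.735 m; q_4 = 0.54 × 1.95 × 1.735 = 1.827 m³/s
w_5 = (6.79 − 5.34)/2 = 0.725 m; q_5 = 0.44 × 1.13 × 0.725 = 0.3605 m³/s
w_6 = (6.79 − 6.28)/2 = 0.255 m; q_6 = 0.33 × 0.40 × 0.255 = 0.03366 m³/s
Q = Σ qᵢ = 5.170 m³/s

5.17 m³/s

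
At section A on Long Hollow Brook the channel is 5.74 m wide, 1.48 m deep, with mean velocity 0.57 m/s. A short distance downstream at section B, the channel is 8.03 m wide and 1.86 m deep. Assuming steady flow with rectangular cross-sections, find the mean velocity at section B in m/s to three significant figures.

0.324 m/s

Q = A₁V₁ = (5.74×1.48) × 0.57 = 4.842 m³/s
A₂ = 8.03 × 1.86 = 14.94 m²
V₂ = Q/A₂ = 4.842/14.94 = 0.3242 m/s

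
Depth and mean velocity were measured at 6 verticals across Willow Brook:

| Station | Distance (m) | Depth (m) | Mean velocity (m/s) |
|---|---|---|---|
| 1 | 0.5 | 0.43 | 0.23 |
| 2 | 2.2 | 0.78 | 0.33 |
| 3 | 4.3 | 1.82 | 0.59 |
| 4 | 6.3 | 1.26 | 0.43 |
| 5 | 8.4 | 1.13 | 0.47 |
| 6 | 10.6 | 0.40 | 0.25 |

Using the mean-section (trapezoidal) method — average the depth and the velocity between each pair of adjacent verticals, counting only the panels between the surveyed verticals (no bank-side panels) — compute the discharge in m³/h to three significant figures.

17500 m³/h

Panel 1-2: Δb = 1.7 m, d̄ = (0.43+0.78)/2 = 0.605, v̄ = (0.23+0.33)/2 = 0.28 → q = 1.7×0.605×0.28 = 0.2880 m³/s
Panel 2-3: Δb = 2.1 m, d̄ = (0.78+1.82)/2 = 1.3, v̄ = (0.33+0.59)/2 = 0.46 → q = 2.1×1.3×0.46 = 1.256 m³/s
Panel 3-4: Δb = 2 m, d̄ = (1.82+1.26)/2 = 1.54, v̄ = (0.59+0.43)/2 = 0.51 → q = 2×1.54×0.51 = 1.571 m³/s
Panel 4-5: Δb = 2.1 m, d̄ = (1.26+1.13)/2 = 1.195, v̄ = (0.43+0.47)/2 = 0.45 → q = 2.1×1.195×0.45 = 1.129 m³/s
Panel 5-6: Δb = 2.2 m, d̄ = (1.13+0.40)/2 = 0.765, v̄ = (0.47+0.25)/2 = 0.36 → q = 2.2×0.765×0.36 = 0.6059 m³/s
Q = Σ q = 4.850 m³/s
= 4.850 × 3600 = 17460 m³/h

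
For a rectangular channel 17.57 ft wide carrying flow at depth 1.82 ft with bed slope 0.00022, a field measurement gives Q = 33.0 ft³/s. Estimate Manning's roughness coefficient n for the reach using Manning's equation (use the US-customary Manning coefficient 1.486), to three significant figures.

A = b·y = 17.57 × 1.82 = 31.98 ft²
P = b + 2y = 17.57 + 2×1.82 = 21.21 ft
R = A/P = 31.98/21.21 = 1.508 ft
n = (1.486/Q)·A·R^(2/3)·S^(1/2) = (1.486/33.0) × 31.98 × 1.315 × 0.01483 = 0.02808

0.0281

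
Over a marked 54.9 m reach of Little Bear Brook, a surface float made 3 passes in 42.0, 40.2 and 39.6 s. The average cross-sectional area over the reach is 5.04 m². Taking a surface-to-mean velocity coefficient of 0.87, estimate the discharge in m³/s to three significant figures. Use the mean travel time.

t̄ = (42.0 + 40.2 + 39.6) / 3 = 40.6 s
v_surface = L / t̄ = 54.9 / 40.6 = 1.352 m/s
v_mean = 0.87 × 1.352 = 1.176 m/s
Q = A × v_mean = 5.04 × 1.176 = 5.929 m³/s

5.93 m³/s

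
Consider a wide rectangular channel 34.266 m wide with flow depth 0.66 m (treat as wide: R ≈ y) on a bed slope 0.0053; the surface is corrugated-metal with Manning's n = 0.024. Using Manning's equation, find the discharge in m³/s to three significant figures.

52.0 m³/s

A = b·y = 34.266 × 0.66 = 22.62 m²
Wide channel: R ≈ y = 0.66 m
Q = (1/n)·A·R^(2/3)·S^(1/2) = (1/0.024) × 22.62 × 0.6600^(2/3) × 0.0053^(1/2) = 52.00 m³/s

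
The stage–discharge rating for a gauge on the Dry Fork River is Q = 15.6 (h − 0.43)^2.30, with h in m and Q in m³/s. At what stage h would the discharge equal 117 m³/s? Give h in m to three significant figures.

2.83 m

h − h₀ = (Q/C)^(1/b) = (117/15.6)^(1/2.30) = 2.401 m
h = 0.43 + 2.401 = 2.831 m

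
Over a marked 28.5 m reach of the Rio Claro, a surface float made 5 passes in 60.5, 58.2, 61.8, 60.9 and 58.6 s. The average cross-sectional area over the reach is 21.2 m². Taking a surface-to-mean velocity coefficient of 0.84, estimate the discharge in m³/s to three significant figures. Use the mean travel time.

8.46 m³/s

t̄ = (60.5 + 58.2 + 61.8 + 60.9 + 58.6) / 5 = 60 s
v_surface = L / t̄ = 28.5 / 60 = 0.4750 m/s
v_mean = 0.84 × 0.4750 = 0.3990 m/s
Q = A × v_mean = 21.2 × 0.3990 = 8.459 m³/s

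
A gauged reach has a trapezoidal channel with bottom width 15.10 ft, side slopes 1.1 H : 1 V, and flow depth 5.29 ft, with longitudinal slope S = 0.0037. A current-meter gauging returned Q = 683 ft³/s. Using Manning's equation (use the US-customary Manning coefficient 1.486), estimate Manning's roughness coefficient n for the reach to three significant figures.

0.0343

A = (b + z·y)·y = (15.10 + 1.1×5.29)×5.29 = 110.7 ft²
P = b + 2y√(1+z²) = 15.10 + 2×5.29×√(1+1.1²) = 30.83 ft
R = A/P = 110.7/30.83 = 3.590 ft
n = (1.486/Q)·A·R^(2/3)·S^(1/2) = (1.486/683) × 110.7 × 2.344 × 0.06083 = 0.03433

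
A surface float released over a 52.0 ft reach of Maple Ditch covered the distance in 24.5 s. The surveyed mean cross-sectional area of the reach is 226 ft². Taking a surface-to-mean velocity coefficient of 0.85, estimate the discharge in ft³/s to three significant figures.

v_surface = L / t̄ = 52.0 / 24.5 = 2.122 ft/s
v_mean = 0.85 × 2.122 = 1.804 ft/s
Q = A × v_mean = 226 × 1.804 = 407.7 ft³/s

408 ft³/s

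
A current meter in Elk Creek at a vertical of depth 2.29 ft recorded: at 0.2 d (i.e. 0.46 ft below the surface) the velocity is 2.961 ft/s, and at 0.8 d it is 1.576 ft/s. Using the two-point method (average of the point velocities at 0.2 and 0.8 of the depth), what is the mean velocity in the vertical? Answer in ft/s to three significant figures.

2.27 ft/s

v̄ = (2.961 + 1.576) / 2 = 2.269 ft/s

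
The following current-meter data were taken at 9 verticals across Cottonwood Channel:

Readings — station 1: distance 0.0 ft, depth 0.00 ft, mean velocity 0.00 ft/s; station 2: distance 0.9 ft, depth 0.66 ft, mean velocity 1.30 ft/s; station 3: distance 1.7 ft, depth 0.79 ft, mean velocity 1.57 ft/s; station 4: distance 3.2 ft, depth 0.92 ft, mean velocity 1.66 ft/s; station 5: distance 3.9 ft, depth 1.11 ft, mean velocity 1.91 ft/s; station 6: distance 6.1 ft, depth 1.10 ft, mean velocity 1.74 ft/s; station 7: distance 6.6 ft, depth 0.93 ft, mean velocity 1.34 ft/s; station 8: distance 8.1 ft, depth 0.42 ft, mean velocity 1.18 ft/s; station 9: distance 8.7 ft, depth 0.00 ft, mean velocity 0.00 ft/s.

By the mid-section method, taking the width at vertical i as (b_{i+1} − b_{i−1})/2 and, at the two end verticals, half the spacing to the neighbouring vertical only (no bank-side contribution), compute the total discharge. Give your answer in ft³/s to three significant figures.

w_2 = (1.7 − 0.0)/2 = 0.85 ft; q_2 = 1.30 × 0.66 × 0.85 = 0.7293 ft³/s
w_3 = (3.2 − 0.9)/2 = 1.15 ft; q_3 = 1.57 × 0.79 × 1.15 = 1.426 ft³/s
w_4 = (3.9 − 1.7)/2 = 1.1 ft; q_4 = 1.66 × 0.92 × 1.1 = 1.680 ft³/s
w_5 = (6.1 − 3.2)/2 = 1.45 ft; q_5 = 1.91 × 1.11 × 1.45 = 3.074 ft³/s
w_6 = (6.6 − 3.9)/2 = 1.35 ft; q_6 = 1.74 × 1.10 × 1.35 = 2.584 ft³/s
w_7 = (8.1 − 6.1)/2 = 1 ft; q_7 = 1.34 × 0.93 × 1 = 1.246 ft³/s
w_8 = (8.7 − 6.6)/2 = 1.05 ft; q_8 = 1.18 × 0.42 × 1.05 = 0.5204 ft³/s
Stations 1, 9 contribute zero (depth or velocity is 0).
Q = Σ qᵢ = 11.26 ft³/s

11.3 ft³/s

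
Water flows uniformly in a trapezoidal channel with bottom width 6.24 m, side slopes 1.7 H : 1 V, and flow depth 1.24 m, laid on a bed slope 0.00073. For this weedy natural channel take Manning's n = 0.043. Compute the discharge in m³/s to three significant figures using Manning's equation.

A = (b + z·y)·y = (6.24 + 1.7×1.24)×1.24 = 10.35 m²
P = b + 2y√(1+z²) = 6.24 + 2×1.24×√(1+1.7²) = 11.13 m
R = A/P = 10.35/11.13 = 0.9299 m
Q = (1/n)·A·R^(2/3)·S^(1/2) = (1/0.043) × 10.35 × 0.9299^(2/3) × 0.00073^(1/2) = 6.197 m³/s

6.20 m³/s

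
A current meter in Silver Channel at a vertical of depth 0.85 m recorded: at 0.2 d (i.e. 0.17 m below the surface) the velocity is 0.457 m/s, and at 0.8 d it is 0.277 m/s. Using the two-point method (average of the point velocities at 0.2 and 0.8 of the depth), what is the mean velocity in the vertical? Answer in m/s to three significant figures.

0.367 m/s

v̄ = (0.457 + 0.277) / 2 = 0.3670 m/s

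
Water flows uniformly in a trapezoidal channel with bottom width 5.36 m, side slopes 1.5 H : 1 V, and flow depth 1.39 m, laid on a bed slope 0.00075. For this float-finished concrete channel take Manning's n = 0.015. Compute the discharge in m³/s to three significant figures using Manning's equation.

A = (b + z·y)·y = (5.36 + 1.5×1.39)×1.39 = 10.35 m²
P = b + 2y√(1+z²) = 5.36 + 2×1.39×√(1+1.5²) = 10.37 m
R = A/P = 10.35/10.37 = 0.9978 m
Q = (1/n)·A·R^(2/3)·S^(1/2) = (1/0.015) × 10.35 × 0.9978^(2/3) × 0.00075^(1/2) = 18.87 m³/s

18.9 m³/s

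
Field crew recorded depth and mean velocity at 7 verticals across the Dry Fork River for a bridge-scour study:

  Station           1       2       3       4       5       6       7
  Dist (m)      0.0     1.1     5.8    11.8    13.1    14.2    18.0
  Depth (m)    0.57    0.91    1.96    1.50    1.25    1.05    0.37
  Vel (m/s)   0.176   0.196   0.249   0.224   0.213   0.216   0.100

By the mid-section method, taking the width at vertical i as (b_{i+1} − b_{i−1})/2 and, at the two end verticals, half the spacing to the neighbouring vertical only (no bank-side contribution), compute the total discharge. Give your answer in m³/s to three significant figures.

w_1 = (1.1 − 0.0)/2 = 0.55 m; q_1 = 0.176 × 0.57 × 0.55 = 0.05518 m³/s
w_2 = (5.8 − 0.0)/2 = 2.9 m; q_2 = 0.196 × 0.91 × 2.9 = 0.5172 m³/s
w_3 = (11.8 − 1.1)/2 = 5.35 m; q_3 = 0.249 × 1.96 × 5.35 = 2.611 m³/s
w_4 = (13.1 − 5.8)/2 = 3.65 m; q_4 = 0.224 × 1.50 × 3.65 = 1.226 m³/s
w_5 = (14.2 − 11.8)/2 = 1.2 m; q_5 = 0.213 × 1.25 × 1.2 = 0.3195 m³/s
w_6 = (18.0 − 13.1)/2 = 2.45 m; q_6 = 0.216 × 1.05 × 2.45 = 0.5557 m³/s
w_7 = (18.0 − 14.2)/2 = 1.9 m; q_7 = 0.100 × 0.37 × 1.9 = 0.07030 m³/s
Q = Σ qᵢ = 5.355 m³/s

5.36 m³/s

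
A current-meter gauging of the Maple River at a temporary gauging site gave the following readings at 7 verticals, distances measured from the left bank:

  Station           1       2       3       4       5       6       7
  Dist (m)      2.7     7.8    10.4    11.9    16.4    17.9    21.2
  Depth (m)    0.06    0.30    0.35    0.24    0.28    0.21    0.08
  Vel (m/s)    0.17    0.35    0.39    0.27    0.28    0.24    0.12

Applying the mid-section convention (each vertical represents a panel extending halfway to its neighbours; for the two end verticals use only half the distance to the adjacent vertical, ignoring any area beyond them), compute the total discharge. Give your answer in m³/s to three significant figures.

w_1 = (7.8 − 2.7)/2 = 2.55 m; q_1 = 0.17 × 0.06 × 2.55 = 0.02601 m³/s
w_2 = (10.4 − 2.7)/2 = 3.85 m; q_2 = 0.35 × 0.30 × 3.85 = 0.4043 m³/s
w_3 = (11.9 − 7.8)/2 = 2.05 m; q_3 = 0.39 × 0.35 × 2.05 = 0.2798 m³/s
w_4 = (16.4 − 10.4)/2 = 3 m; q_4 = 0.27 × 0.24 × 3 = 0.1944 m³/s
w_5 = (17.9 − 11.9)/2 = 3 m; q_5 = 0.28 × 0.28 × 3 = 0.2352 m³/s
w_6 = (21.2 − 16.4)/2 = 2.4 m; q_6 = 0.24 × 0.21 × 2.4 = 0.1210 m³/s
w_7 = (21.2 − 17.9)/2 = 1.65 m; q_7 = 0.12 × 0.08 × 1.65 = 0.01584 m³/s
Q = Σ qᵢ = 1.276 m³/s

1.28 m³/s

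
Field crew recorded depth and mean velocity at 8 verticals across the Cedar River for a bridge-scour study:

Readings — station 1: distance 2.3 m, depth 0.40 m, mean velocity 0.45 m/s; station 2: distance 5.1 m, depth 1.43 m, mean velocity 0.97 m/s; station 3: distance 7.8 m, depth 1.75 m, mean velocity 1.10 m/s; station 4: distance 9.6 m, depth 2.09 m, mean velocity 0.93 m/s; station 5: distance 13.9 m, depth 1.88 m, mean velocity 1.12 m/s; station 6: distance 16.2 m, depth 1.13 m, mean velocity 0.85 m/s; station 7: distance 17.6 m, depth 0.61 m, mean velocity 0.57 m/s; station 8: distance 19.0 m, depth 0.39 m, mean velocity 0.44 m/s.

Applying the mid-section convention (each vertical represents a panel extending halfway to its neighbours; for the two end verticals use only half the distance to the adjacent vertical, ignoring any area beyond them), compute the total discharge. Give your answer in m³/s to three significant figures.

w_1 = (5.1 − 2.3)/2 = 1.4 m; q_1 = 0.45 × 0.40 × 1.4 = 0.2520 m³/s
w_2 = (7.8 − 2.3)/2 = 2.75 m; q_2 = 0.97 × 1.43 × 2.75 = 3.815 m³/s
w_3 = (9.6 − 5.1)/2 = 2.25 m; q_3 = 1.10 × 1.75 × 2.25 = 4.331 m³/s
w_4 = (13.9 − 7.8)/2 = 3.05 m; q_4 = 0.93 × 2.09 × 3.05 = 5.928 m³/s
w_5 = (16.2 − 9.6)/2 = 3.3 m; q_5 = 1.12 × 1.88 × 3.3 = 6.948 m³/s
w_6 = (17.6 − 13.9)/2 = 1.85 m; q_6 = 0.85 × 1.13 × 1.85 = 1.777 m³/s
w_7 = (19.0 − 16.2)/2 = 1.4 m; q_7 = 0.57 × 0.61 × 1.4 = 0.4868 m³/s
w_8 = (19.0 − 17.6)/2 = 0.7 m; q_8 = 0.44 × 0.39 × 0.7 = 0.1201 m³/s
Q = Σ qᵢ = 23.66 m³/s

23.7 m³/s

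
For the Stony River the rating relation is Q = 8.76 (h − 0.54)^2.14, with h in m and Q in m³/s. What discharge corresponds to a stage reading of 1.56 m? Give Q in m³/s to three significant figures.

9.14 m³/s

Q = 8.76 × (1.56 − 0.54)^2.14 = 8.76 × 1.02^2.14 = 9.139 m³/s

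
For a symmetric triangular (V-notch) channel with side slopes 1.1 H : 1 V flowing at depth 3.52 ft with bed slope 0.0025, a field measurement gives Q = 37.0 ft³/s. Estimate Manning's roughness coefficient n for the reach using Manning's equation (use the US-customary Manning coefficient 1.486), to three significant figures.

A = z·y² = 1.1×3.52² = 13.63 ft²
P = 2y√(1+z²) = 2×3.52×√(1+1.1²) = 10.47 ft
R = A/P = 13.63/10.47 = 1.302 ft
n = (1.486/Q)·A·R^(2/3)·S^(1/2) = (1.486/37.0) × 13.63 × 1.193 × 0.05000 = 0.03264

0.0326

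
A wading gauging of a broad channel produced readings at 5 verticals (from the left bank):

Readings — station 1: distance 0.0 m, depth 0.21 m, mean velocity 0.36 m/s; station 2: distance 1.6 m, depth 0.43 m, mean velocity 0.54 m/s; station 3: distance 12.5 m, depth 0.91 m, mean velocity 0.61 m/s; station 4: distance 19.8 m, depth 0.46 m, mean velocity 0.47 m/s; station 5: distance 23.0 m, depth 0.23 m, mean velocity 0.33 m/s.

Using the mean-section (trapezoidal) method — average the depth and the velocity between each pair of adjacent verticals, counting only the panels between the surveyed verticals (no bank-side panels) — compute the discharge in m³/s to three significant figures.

Panel 1-2: Δb = 1.6 m, d̄ = (0.21+0.43)/2 = 0.32, v̄ = (0.36+0.54)/2 = 0.45 → q = 1.6×0.32×0.45 = 0.2304 m³/s
Panel 2-3: Δb = 10.9 m, d̄ = (0.43+0.91)/2 = 0.67, v̄ = (0.54+0.61)/2 = 0.575 → q = 10.9×0.67×0.575 = 4.199 m³/s
Panel 3-4: Δb = 7.3 m, d̄ = (0.91+0.46)/2 = 0.685, v̄ = (0.61+0.47)/2 = 0.54 → q = 7.3×0.685×0.54 = 2.700 m³/s
Panel 4-5: Δb = 3.2 m, d̄ = (0.46+0.23)/2 = 0.345, v̄ = (0.47+0.33)/2 = 0.4 → q = 3.2×0.345×0.4 = 0.4416 m³/s
Q = Σ q = 7.571 m³/s

7.57 m³/s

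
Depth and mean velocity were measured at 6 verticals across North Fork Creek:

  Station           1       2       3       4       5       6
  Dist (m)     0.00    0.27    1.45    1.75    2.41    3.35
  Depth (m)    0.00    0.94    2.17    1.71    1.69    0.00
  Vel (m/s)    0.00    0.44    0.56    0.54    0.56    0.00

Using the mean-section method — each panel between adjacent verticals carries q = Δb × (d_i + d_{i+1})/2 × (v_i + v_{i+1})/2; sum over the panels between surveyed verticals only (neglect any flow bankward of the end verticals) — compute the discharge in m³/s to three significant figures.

Panel 1-2: Δb = 0.27 m, d̄ = (0.00+0.94)/2 = 0.47, v̄ = (0.00+0.44)/2 = 0.22 → q = 0.27×0.47×0.22 = 0.02792 m³/s
Panel 2-3: Δb = 1.18 m, d̄ = (0.94+2.17)/2 = 1.555, v̄ = (0.44+0.56)/2 = 0.5 → q = 1.18×1.555×0.5 = 0.9175 m³/s
Panel 3-4: Δb = 0.3 m, d̄ = (2.17+1.71)/2 = 1.94, v̄ = (0.56+0.54)/2 = 0.55 → q = 0.3×1.94×0.55 = 0.3201 m³/s
Panel 4-5: Δb = 0.66 m, d̄ = (1.71+1.69)/2 = 1.7, v̄ = (0.54+0.56)/2 = 0.55 → q = 0.66×1.7×0.55 = 0.6171 m³/s
Panel 5-6: Δb = 0.94 m, d̄ = (1.69+0.00)/2 = 0.845, v̄ = (0.56+0.00)/2 = 0.28 → q = 0.94×0.845×0.28 = 0.2224 m³/s
Q = Σ q = 2.105 m³/s

2.10 m³/s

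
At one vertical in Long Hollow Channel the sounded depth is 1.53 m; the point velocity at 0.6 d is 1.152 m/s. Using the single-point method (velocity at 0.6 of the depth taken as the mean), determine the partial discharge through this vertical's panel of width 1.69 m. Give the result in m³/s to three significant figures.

2.98 m³/s

v̄ = v₀.₆ = 1.152 m/s
q = v̄ × d × w = 1.152 × 1.53 × 1.69 = 2.979 m³/s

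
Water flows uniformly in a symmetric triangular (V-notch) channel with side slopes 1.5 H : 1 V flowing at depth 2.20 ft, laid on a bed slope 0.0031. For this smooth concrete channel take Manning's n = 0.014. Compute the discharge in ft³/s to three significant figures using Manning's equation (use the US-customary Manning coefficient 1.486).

A = z·y² = 1.5×2.20² = 7.260 ft²
P = 2y√(1+z²) = 2×2.20×√(1+1.5²) = 7.932 ft
R = A/P = 7.260/7.932 = 0.9153 ft
Q = (1.486/n)·A·R^(2/3)·S^(1/2) = (1.486/0.014) × 7.260 × 0.9153^(2/3) × 0.0031^(1/2) = 40.45 ft³/s

40.4 ft³/s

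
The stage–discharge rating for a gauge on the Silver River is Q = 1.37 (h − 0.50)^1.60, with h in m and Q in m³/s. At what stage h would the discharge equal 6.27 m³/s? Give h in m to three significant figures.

h − h₀ = (Q/C)^(1/b) = (6.27/1.37)^(1/1.60) = 2.587 m
h = 0.50 + 2.587 = 3.087 m

3.09 m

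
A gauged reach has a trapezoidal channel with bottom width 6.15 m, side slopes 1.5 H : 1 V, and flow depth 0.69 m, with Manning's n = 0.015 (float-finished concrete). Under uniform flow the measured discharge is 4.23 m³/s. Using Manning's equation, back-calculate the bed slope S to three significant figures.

0.000343

A = (b + z·y)·y = (6.15 + 1.5×0.69)×0.69 = 4.958 m²
P = b + 2y√(1+z²) = 6.15 + 2×0.69×√(1+1.5²) = 8.638 m
R = A/P = 4.958/8.638 = 0.5739 m
S = (Q·n / (1·A·R^(2/3)))² = (4.23×0.015 / (1×4.958×0.6906))² = 0.0003434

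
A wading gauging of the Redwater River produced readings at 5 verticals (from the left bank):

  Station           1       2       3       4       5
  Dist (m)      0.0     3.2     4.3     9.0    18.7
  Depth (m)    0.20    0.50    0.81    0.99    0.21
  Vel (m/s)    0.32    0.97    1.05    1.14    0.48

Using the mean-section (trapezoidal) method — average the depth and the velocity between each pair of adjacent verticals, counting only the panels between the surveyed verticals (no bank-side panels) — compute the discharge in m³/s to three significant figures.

Panel 1-2: Δb = 3.2 m, d̄ = (0.20+0.50)/2 = 0.35, v̄ = (0.32+0.97)/2 = 0.645 → q = 3.2×0.35×0.645 = 0.7224 m³/s
Panel 2-3: Δb = 1.1 m, d̄ = (0.50+0.81)/2 = 0.655, v̄ = (0.97+1.05)/2 = 1.01 → q = 1.1×0.655×1.01 = 0.7277 m³/s
Panel 3-4: Δb = 4.7 m, d̄ = (0.81+0.99)/2 = 0.9, v̄ = (1.05+1.14)/2 = 1.095 → q = 4.7×0.9×1.095 = 4.632 m³/s
Panel 4-5: Δb = 9.7 m, d̄ = (0.99+0.21)/2 = 0.6, v̄ = (1.14+0.48)/2 = 0.81 → q = 9.7×0.6×0.81 = 4.714 m³/s
Q = Σ q = 10.80 m³/s

10.8 m³/s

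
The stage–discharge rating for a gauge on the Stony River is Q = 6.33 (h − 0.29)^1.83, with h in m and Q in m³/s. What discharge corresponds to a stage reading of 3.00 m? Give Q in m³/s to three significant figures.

Q = 6.33 × (3.00 − 0.29)^1.83 = 6.33 × 2.71^1.83 = 39.24 m³/s

39.2 m³/s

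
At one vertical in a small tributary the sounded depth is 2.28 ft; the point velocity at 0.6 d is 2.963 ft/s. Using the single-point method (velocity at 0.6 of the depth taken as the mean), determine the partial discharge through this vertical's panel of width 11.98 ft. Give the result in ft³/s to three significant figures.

v̄ = v₀.₆ = 2.963 ft/s
q = v̄ × d × w = 2.963 × 2.28 × 11.98 = 80.93 ft³/s

80.9 ft³/s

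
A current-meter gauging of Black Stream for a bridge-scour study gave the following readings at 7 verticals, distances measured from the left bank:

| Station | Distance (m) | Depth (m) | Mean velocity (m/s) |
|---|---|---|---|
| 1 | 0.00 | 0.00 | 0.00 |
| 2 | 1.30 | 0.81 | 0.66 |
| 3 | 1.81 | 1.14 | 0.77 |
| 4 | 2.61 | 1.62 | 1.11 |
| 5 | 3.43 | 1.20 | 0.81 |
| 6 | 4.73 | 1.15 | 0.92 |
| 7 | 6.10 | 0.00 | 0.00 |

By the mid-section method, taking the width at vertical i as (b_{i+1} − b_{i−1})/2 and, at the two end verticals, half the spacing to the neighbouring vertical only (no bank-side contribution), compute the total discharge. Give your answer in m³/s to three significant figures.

w_2 = (1.81 − 0.00)/2 = 0.905 m; q_2 = 0.66 × 0.81 × 0.905 = 0.4838 m³/s
w_3 = (2.61 − 1.30)/2 = 0.655 m; q_3 = 0.77 × 1.14 × 0.655 = 0.5750 m³/s
w_4 = (3.43 − 1.81)/2 = 0.81 m; q_4 = 1.11 × 1.62 × 0.81 = 1.457 m³/s
w_5 = (4.73 − 2.61)/2 = 1.06 m; q_5 = 0.81 × 1.20 × 1.06 = 1.030 m³/s
w_6 = (6.10 − 3.43)/2 = 1.335 m; q_6 = 0.92 × 1.15 × 1.335 = 1.412 m³/s
Stations 1, 7 contribute zero (depth or velocity is 0).
Q = Σ qᵢ = 4.958 m³/s

4.96 m³/s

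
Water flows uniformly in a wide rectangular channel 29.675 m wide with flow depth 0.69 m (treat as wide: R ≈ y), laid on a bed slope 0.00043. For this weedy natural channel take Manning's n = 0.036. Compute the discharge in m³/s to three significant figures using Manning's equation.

A = b·y = 29.675 × 0.69 = 20.48 m²
Wide channel: R ≈ y = 0.69 m
Q = (1/n)·A·R^(2/3)·S^(1/2) = (1/0.036) × 20.48 × 0.6900^(2/3) × 0.00043^(1/2) = 9.210 m³/s

9.21 m³/s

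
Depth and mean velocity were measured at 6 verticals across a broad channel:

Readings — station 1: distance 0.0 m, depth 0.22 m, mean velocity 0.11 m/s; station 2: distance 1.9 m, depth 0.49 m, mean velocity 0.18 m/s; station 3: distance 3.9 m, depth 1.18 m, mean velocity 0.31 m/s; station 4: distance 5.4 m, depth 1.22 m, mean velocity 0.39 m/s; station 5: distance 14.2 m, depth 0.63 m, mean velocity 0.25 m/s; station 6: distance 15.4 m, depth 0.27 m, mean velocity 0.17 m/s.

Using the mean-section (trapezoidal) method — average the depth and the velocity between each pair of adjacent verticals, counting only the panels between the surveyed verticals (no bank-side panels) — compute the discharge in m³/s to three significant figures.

3.86 m³/s

Panel 1-2: Δb = 1.9 m, d̄ = (0.22+0.49)/2 = 0.355, v̄ = (0.11+0.18)/2 = 0.145 → q = 1.9×0.355×0.145 = 0.09780 m³/s
Panel 2-3: Δb = 2 m, d̄ = (0.49+1.18)/2 = 0.835, v̄ = (0.18+0.31)/2 = 0.245 → q = 2×0.835×0.245 = 0.4092 m³/s
Panel 3-4: Δb = 1.5 m, d̄ = (1.18+1.22)/2 = 1.2, v̄ = (0.31+0.39)/2 = 0.35 → q = 1.5×1.2×0.35 = 0.6300 m³/s
Panel 4-5: Δb = 8.8 m, d̄ = (1.22+0.63)/2 = 0.925, v̄ = (0.39+0.25)/2 = 0.32 → q = 8.8×0.925×0.32 = 2.605 m³/s
Panel 5-6: Δb = 1.2 m, d̄ = (0.63+0.27)/2 = 0.45, v̄ = (0.25+0.17)/2 = 0.21 → q = 1.2×0.45×0.21 = 0.1134 m³/s
Q = Σ q = 3.855 m³/s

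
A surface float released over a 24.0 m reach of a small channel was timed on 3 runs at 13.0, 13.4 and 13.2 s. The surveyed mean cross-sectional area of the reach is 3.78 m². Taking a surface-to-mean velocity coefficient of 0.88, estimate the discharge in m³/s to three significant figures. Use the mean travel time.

t̄ = (13.0 + 13.4 + 13.2) / 3 = 13.2 s
v_surface = L / t̄ = 24.0 / 13.2 = 1.818 m/s
v_mean = 0.88 × 1.818 = 1.600 m/s
Q = A × v_mean = 3.78 × 1.600 = 6.048 m³/s

6.05 m³/s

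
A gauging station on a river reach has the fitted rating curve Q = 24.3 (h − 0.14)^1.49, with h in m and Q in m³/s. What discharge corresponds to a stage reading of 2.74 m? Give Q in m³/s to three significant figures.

101 m³/s

Q = 24.3 × (2.74 − 0.14)^1.49 = 24.3 × 2.6^1.49 = 100.9 m³/s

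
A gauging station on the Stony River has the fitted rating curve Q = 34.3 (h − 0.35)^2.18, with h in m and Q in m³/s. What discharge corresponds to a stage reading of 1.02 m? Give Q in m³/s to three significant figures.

14.3 m³/s

Q = 34.3 × (1.02 − 0.35)^2.18 = 34.3 × 0.67^2.18 = 14.33 m³/s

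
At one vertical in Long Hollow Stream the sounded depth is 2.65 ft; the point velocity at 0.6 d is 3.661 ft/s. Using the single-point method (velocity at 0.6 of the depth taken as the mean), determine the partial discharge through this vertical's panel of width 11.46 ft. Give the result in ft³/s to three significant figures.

v̄ = v₀.₆ = 3.661 ft/s
q = v̄ × d × w = 3.661 × 2.65 × 11.46 = 111.2 ft³/s

111 ft³/s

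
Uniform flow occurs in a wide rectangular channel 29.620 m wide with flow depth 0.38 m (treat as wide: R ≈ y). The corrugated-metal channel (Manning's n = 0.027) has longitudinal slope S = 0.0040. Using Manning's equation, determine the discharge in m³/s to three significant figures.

13.8 m³/s

A = b·y = 29.620 × 0.38 = 11.26 m²
Wide channel: R ≈ y = 0.38 m
Q = (1/n)·A·R^(2/3)·S^(1/2) = (1/0.027) × 11.26 × 0.3800^(2/3) × 0.0040^(1/2) = 13.83 m³/s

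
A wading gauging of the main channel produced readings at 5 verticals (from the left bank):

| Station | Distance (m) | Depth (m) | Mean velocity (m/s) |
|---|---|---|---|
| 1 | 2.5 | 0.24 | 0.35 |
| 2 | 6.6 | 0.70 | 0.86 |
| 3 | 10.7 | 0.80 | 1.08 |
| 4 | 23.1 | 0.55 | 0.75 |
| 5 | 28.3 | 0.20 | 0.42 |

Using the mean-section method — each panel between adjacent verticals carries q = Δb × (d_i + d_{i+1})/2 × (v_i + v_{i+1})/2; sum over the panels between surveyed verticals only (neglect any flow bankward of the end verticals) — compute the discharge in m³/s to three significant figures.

12.9 m³/s

Panel 1-2: Δb = 4.1 m, d̄ = (0.24+0.70)/2 = 0.47, v̄ = (0.35+0.86)/2 = 0.605 → q = 4.1×0.47×0.605 = 1.166 m³/s
Panel 2-3: Δb = 4.1 m, d̄ = (0.70+0.80)/2 = 0.75, v̄ = (0.86+1.08)/2 = 0.97 → q = 4.1×0.75×0.97 = 2.983 m³/s
Panel 3-4: Δb = 12.4 m, d̄ = (0.80+0.55)/2 = 0.675, v̄ = (1.08+0.75)/2 = 0.915 → q = 12.4×0.675×0.915 = 7.659 m³/s
Panel 4-5: Δb = 5.2 m, d̄ = (0.55+0.20)/2 = 0.375, v̄ = (0.75+0.42)/2 = 0.585 → q = 5.2×0.375×0.585 = 1.141 m³/s
Q = Σ q = 12.95 m³/s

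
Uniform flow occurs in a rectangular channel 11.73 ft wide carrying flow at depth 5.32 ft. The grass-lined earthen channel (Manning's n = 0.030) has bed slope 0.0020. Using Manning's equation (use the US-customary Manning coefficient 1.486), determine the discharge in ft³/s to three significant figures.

274 ft³/s

A = b·y = 11.73 × 5.32 = 62.40 ft²
P = b + 2y = 11.73 + 2×5.32 = 22.37 ft
R = A/P = 62.40/22.37 = 2.790 ft
Q = (1.486/n)·A·R^(2/3)·S^(1/2) = (1.486/0.030) × 62.40 × 2.790^(2/3) × 0.0020^(1/2) = 273.9 ft³/s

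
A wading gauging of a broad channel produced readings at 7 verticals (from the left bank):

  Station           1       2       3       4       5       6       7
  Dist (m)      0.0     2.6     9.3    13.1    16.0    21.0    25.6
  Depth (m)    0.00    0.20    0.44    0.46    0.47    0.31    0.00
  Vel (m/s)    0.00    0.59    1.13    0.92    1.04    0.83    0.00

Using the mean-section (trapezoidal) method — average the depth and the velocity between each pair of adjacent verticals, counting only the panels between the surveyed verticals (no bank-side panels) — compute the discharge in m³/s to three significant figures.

Panel 1-2: Δb = 2.6 m, d̄ = (0.00+0.20)/2 = 0.1, v̄ = (0.00+0.59)/2 = 0.295 → q = 2.6×0.1×0.295 = 0.07670 m³/s
Panel 2-3: Δb = 6.7 m, d̄ = (0.20+0.44)/2 = 0.32, v̄ = (0.59+1.13)/2 = 0.86 → q = 6.7×0.32×0.86 = 1.844 m³/s
Panel 3-4: Δb = 3.8 m, d̄ = (0.44+0.46)/2 = 0.45, v̄ = (1.13+0.92)/2 = 1.025 → q = 3.8×0.45×1.025 = 1.753 m³/s
Panel 4-5: Δb = 2.9 m, d̄ = (0.46+0.47)/2 = 0.465, v̄ = (0.92+1.04)/2 = 0.98 → q = 2.9×0.465×0.98 = 1.322 m³/s
Panel 5-6: Δb = 5 m, d̄ = (0.47+0.31)/2 = 0.39, v̄ = (1.04+0.83)/2 = 0.935 → q = 5×0.39×0.935 = 1.823 m³/s
Panel 6-7: Δb = 4.6 m, d̄ = (0.31+0.00)/2 = 0.155, v̄ = (0.83+0.00)/2 = 0.415 → q = 4.6×0.155×0.415 = 0.2959 m³/s
Q = Σ q = 7.114 m³/s

7.11 m³/s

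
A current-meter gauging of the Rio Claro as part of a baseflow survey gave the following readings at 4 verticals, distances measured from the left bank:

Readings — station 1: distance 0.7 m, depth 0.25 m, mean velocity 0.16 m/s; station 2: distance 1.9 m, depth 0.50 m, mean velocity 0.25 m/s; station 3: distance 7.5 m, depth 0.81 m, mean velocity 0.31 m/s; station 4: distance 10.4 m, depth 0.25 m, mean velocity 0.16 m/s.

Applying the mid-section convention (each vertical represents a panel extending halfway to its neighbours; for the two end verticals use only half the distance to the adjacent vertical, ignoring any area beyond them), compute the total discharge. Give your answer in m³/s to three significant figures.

w_1 = (1.9 − 0.7)/2 = 0.6 m; q_1 = 0.16 × 0.25 × 0.6 = 0.02400 m³/s
w_2 = (7.5 − 0.7)/2 = 3.4 m; q_2 = 0.25 × 0.50 × 3.4 = 0.4250 m³/s
w_3 = (10.4 − 1.9)/2 = 4.25 m; q_3 = 0.31 × 0.81 × 4.25 = 1.067 m³/s
w_4 = (10.4 − 7.5)/2 = 1.45 m; q_4 = 0.16 × 0.25 × 1.45 = 0.05800 m³/s
Q = Σ qᵢ = 1.574 m³/s

1.57 m³/s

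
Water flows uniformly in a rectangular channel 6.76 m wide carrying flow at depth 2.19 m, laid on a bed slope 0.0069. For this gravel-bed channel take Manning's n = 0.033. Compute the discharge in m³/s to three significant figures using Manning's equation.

45.0 m³/s

A = b·y = 6.76 × 2.19 = 14.80 m²
P = b + 2y = 6.76 + 2×2.19 = 11.14 m
R = A/P = 14.80/11.14 = 1.329 m
Q = (1/n)·A·R^(2/3)·S^(1/2) = (1/0.033) × 14.80 × 1.329^(2/3) × 0.0069^(1/2) = 45.04 m³/s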